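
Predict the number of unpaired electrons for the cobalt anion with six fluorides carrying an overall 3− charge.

4 unpaired electrons

Summing ligand charges against the −3 overall charge gives an oxidation state of +3 for cobalt.
Cobalt is a group-9 element; Co(III) is therefore d⁶.
The spin state decides the count: fluoride is the one ligand weak enough to leave Co(III) high-spin — [CoF₆]³⁻ is the classic exception.
An octahedral high-spin d⁶ ion is t₂g⁴e_g², giving 4 unpaired electrons.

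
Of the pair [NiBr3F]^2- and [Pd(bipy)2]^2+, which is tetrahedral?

[NiBr3F]^2-

For [NiBr3F]^2-: Each bromide is −1; each fluoride is −1; balancing the −2 overall charge requires Ni(II). Nickel is a group-10 element; Ni(II) is therefore d⁸. Bromide and fluoride are weak-field ligands. With weak-field ligands the CFSE gain from square planar is small, so a 3d d⁸ ion takes the sterically preferred tetrahedral geometry. → tetrahedral.
For [Pd(bipy)2]^2+: Ligand charges: 2,2′-bipyridine is neutral. With an overall charge of +2 the palladium centre must be in the +2 oxidation state. Palladium is a group-10 element; Pd(II) is therefore d⁸. A 4d d⁸ ion has a large crystal-field splitting; square planar leaves the high-energy d_{x²−y²} orbital empty and maximises CFSE. → square planar.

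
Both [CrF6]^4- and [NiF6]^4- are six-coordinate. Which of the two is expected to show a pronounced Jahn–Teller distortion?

[CrF6]^4-

[CrF6]^4-: Summing ligand charges against the −4 overall charge gives an oxidation state of +2 for chromium. Chromium is a group-6 element; Cr(II) is therefore d⁴. Fluoride is a weak-field ligand for a first-row metal, so the complex is high-spin. The t₂g³e_g¹ (high-spin) configuration has an unevenly filled e_g set; the Jahn–Teller theorem predicts a tetragonal distortion (typically axial elongation) to lift the degeneracy.
[NiF6]^4-: Each fluoride is −1; balancing the −4 overall charge requires Ni(II). Ni sits in group 10, so the d-electron count is 10 − 2 = 8. The d⁸ configuration leaves the e_g set evenly filled (or empty) — no strong Jahn–Teller driving force.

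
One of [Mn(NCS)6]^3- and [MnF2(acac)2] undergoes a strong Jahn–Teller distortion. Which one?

[Mn(NCS)6]^3-: Summing ligand charges against the −3 overall charge gives an oxidation state of +3 for manganese. Group 7 minus oxidation state 3 gives a d⁴ configuration. Isothiocyanate is a weak-field ligand for a first-row metal, so the complex is high-spin. The t₂g³e_g¹ (high-spin) configuration has an unevenly filled e_g set; the Jahn–Teller theorem predicts a tetragonal distortion (typically axial elongation) to lift the degeneracy.
[MnF2(acac)2]: Summing ligand charges against the 0 overall charge gives an oxidation state of +4 for manganese. Manganese is a group-7 element; Mn(IV) is therefore d³. The d³ configuration leaves the e_g set evenly filled (or empty) — no strong Jahn–Teller driving force.

[Mn(NCS)6]^3-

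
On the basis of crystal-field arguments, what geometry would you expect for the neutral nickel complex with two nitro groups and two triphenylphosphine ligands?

Each nitro (N-bound nitrite) is −1; triphenylphosphine is neutral; balancing the 0 overall charge requires Ni(II).
Ni sits in group 10, so the d-electron count is 10 − 2 = 8.
With 4 monodentate ligands the coordination number is 4.
Nitro (N-bound nitrite) and triphenylphosphine are strong-field ligands (high in the spectrochemical series).
A 3d d⁸ ion with strong-field ligands gains enough CFSE to favour square planar over tetrahedral.

square planar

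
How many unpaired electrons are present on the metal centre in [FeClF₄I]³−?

5 unpaired electrons

Ligand charges: each chloride is −1; each fluoride is −1; each iodide is −1. With an overall charge of −3 the iron centre must be in the +3 oxidation state.
Group 8 minus oxidation state 3 gives a d⁵ configuration.
The spin state decides the count: Chloride, fluoride, and iodide are weak-field ligands for a first-row metal, so the complex is high-spin.
An octahedral high-spin d⁵ ion is t₂g³e_g², giving 5 unpaired electrons.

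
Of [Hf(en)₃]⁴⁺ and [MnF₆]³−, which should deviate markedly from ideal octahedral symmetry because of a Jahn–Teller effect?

[Hf(en)₃]⁴⁺: Summing ligand charges against the +4 overall charge gives an oxidation state of +4 for hafnium. Hf sits in group 4, so the d-electron count is 4 − 4 = 0. The d⁰ configuration leaves the e_g set evenly filled (or empty) — no strong Jahn–Teller driving force.
[MnF₆]³−: Summing ligand charges against the −3 overall charge gives an oxidation state of +3 for manganese. Mn sits in group 7, so the d-electron count is 7 − 3 = 4. Fluoride is a weak-field ligand for a first-row metal, so the complex is high-spin. The t₂g³e_g¹ (high-spin) configuration has an unevenly filled e_g set; the Jahn–Teller theorem predicts a tetragonal distortion (typically axial elongation) to lift the degeneracy.

[MnF₆]³−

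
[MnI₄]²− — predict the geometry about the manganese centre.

Ligand charges: each iodide is −1. With an overall charge of −2 the manganese centre must be in the +2 oxidation state.
Manganese is a group-7 element; Mn(II) is therefore d⁵.
Coordination number: 4.
Iodide is a weak-field ligand.
A high-spin d⁵ ion has zero CFSE in either geometry, so four ligands adopt the sterically favoured tetrahedral geometry.

tetrahedral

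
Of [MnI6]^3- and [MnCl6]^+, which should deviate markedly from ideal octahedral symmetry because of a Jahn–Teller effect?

[MnI6]^3-: Each iodide is −1; balancing the −3 overall charge requires Mn(III). Group 7 minus oxidation state 3 gives a d⁴ configuration. Iodide is a weak-field ligand for a first-row metal, so the complex is high-spin. The t₂g³e_g¹ (high-spin) configuration has an unevenly filled e_g set; the Jahn–Teller theorem predicts a tetragonal distortion (typically axial elongation) to lift the degeneracy.
[MnCl6]^+: Summing ligand charges against the +1 overall charge gives an oxidation state of +7 for manganese. Mn sits in group 7, so the d-electron count is 7 − 7 = 0. The d⁰ configuration leaves the e_g set evenly filled (or empty) — no strong Jahn–Teller driving force.

[MnI6]^3-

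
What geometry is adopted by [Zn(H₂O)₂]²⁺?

linear

Ligand charges: water is neutral. With an overall charge of +2 the zinc centre must be in the +2 oxidation state.
Zn sits in group 12, so the d-electron count is 12 − 2 = 10.
Coordination number: 2.
A d¹⁰ ion with only two ligands adopts a linear arrangement (sp hybridisation; no CFSE preference).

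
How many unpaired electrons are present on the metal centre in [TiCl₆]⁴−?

2 unpaired electrons

Summing ligand charges against the −4 overall charge gives an oxidation state of +2 for titanium.
Group 4 minus oxidation state 2 gives a d² configuration.
In an octahedral field the d² configuration is t₂g²e_g⁰ (only one arrangement possible), giving 2 unpaired electrons.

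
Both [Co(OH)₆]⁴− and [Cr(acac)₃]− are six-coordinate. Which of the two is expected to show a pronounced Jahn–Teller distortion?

[Co(OH)₆]⁴−: Each hydroxide is −1; balancing the −4 overall charge requires Co(II). Group 9 minus oxidation state 2 gives a d⁷ configuration. Hydroxide is a weak-field ligand for a first-row metal, so the complex is high-spin. The d⁷ configuration leaves the e_g set evenly filled (or empty) — no strong Jahn–Teller driving force.
[Cr(acac)₃]−: Each acetylacetonate is −1; balancing the −1 overall charge requires Cr(II). Group 6 minus oxidation state 2 gives a d⁴ configuration. Acetylacetonate is a weak-field ligand for a first-row metal, so the complex is high-spin. The t₂g³e_g¹ (high-spin) configuration has an unevenly filled e_g set; the Jahn–Teller theorem predicts a tetragonal distortion (typically axial elongation) to lift the degeneracy.

[Cr(acac)₃]−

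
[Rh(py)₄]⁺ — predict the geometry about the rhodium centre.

Summing ligand charges against the +1 overall charge gives an oxidation state of +1 for rhodium.
Rhodium is a group-9 element; Rh(I) is therefore d⁸.
Coordination number: 4.
A 4d d⁸ ion has a large crystal-field splitting; square planar leaves the high-energy d_{x²−y²} orbital empty and maximises CFSE.

square planar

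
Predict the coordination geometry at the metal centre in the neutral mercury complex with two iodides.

Summing ligand charges against the 0 overall charge gives an oxidation state of +2 for mercury.
Mercury is a group-12 element; Hg(II) is therefore d¹⁰.
Coordination number: 2.
A d¹⁰ ion with only two ligands adopts a linear arrangement (sp hybridisation; no CFSE preference).

linear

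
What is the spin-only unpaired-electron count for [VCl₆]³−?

2

Summing ligand charges against the −3 overall charge gives an oxidation state of +3 for vanadium.
Group 5 minus oxidation state 3 gives a d² configuration.
In an octahedral field the d² configuration is t₂g²e_g⁰ (only one arrangement possible), giving 2 unpaired electrons.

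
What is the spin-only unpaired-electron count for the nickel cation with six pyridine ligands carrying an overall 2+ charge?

Ligand charges: pyridine is neutral. With an overall charge of +2 the nickel centre must be in the +2 oxidation state.
Group 10 minus oxidation state 2 gives a d⁸ configuration.
In an octahedral field the d⁸ configuration is t₂g⁶e_g² (only one arrangement possible), giving 2 unpaired electrons.

2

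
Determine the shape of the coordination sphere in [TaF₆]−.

octahedral

Summing ligand charges against the −1 overall charge gives an oxidation state of +5 for tantalum.
Tantalum is a group-5 element; Ta(V) is therefore d⁰.
Coordination number: 6.
Six donors around a single metal centre give an octahedral coordination sphere.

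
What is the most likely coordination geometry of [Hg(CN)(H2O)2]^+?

Ligand charges: each cyanide is −1; water is neutral. With an overall charge of +1 the mercury centre must be in the +2 oxidation state.
Hg sits in group 12, so the d-electron count is 12 − 2 = 10.
With 3 monodentate ligands the coordination number is 3.
Three ligands around a d¹⁰ centre minimise repulsion in a trigonal-planar arrangement.

trigonal planar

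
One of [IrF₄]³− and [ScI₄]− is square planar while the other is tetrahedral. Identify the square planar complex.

[IrF₄]³−

For [IrF₄]³−: Each fluoride is −1; balancing the −3 overall charge requires Ir(I). Iridium is a group-9 element; Ir(I) is therefore d⁸. A 5d d⁸ ion has a large crystal-field splitting; square planar leaves the high-energy d_{x²−y²} orbital empty and maximises CFSE. → square planar.
For [ScI₄]−: Each iodide is −1; balancing the −1 overall charge requires Sc(III). Group 3 minus oxidation state 3 gives a d⁰ configuration. A d⁰ ion has no crystal-field stabilisation preference between square planar and tetrahedral, so four ligands adopt the sterically favoured tetrahedral geometry. → tetrahedral.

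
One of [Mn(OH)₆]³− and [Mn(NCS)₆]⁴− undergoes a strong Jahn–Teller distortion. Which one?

[Mn(OH)₆]³−

[Mn(OH)₆]³−: Summing ligand charges against the −3 overall charge gives an oxidation state of +3 for manganese. Group 7 minus oxidation state 3 gives a d⁴ configuration. Hydroxide is a weak-field ligand for a first-row metal, so the complex is high-spin. The t₂g³e_g¹ (high-spin) configuration has an unevenly filled e_g set; the Jahn–Teller theorem predicts a tetragonal distortion (typically axial elongation) to lift the degeneracy.
[Mn(NCS)₆]⁴−: Summing ligand charges against the −4 overall charge gives an oxidation state of +2 for manganese. Group 7 minus oxidation state 2 gives a d⁵ configuration. Isothiocyanate is a weak-field ligand for a first-row metal, so the complex is high-spin. The d⁵ configuration leaves the e_g set evenly filled (or empty) — no strong Jahn–Teller driving force.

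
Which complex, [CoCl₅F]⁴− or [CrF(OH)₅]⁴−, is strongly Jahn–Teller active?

[CrF(OH)₅]⁴−

[CoCl₅F]⁴−: Ligand charges: each chloride is −1; each fluoride is −1. With an overall charge of −4 the cobalt centre must be in the +2 oxidation state. Cobalt is a group-9 element; Co(II) is therefore d⁷. Chloride and fluoride are weak-field ligands for a first-row metal, so the complex is high-spin. The d⁷ configuration leaves the e_g set evenly filled (or empty) — no strong Jahn–Teller driving force.
[CrF(OH)₅]⁴−: Each fluoride is −1; each hydroxide is −1; balancing the −4 overall charge requires Cr(II). Cr sits in group 6, so the d-electron count is 6 − 2 = 4. Fluoride and hydroxide are weak-field ligands for a first-row metal, so the complex is high-spin. The t₂g³e_g¹ (high-spin) configuration has an unevenly filled e_g set; the Jahn–Teller theorem predicts a tetragonal distortion (typically axial elongation) to lift the degeneracy.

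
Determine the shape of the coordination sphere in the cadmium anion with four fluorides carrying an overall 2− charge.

tetrahedral

Each fluoride is −1; balancing the −2 overall charge requires Cd(II).
Cd sits in group 12, so the d-electron count is 12 − 2 = 10.
With 4 monodentate ligands the coordination number is 4.
A d¹⁰ ion has no crystal-field stabilisation preference between square planar and tetrahedral, so four ligands adopt the sterically favoured tetrahedral geometry.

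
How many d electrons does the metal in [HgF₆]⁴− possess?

d¹⁰

Ligand charges: each fluoride is −1. With an overall charge of −4 the mercury centre must be in the +2 oxidation state.
Group 12 minus oxidation state 2 gives a d¹⁰ configuration.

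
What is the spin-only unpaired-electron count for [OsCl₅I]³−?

Ligand charges: each chloride is −1; each iodide is −1. With an overall charge of −3 the osmium centre must be in the +3 oxidation state.
Os sits in group 8, so the d-electron count is 8 − 3 = 5.
The spin state decides the count: a 5d ion has a large Δₒ and is invariably low-spin.
An octahedral low-spin d⁵ ion is t₂g⁵e_g⁰, giving 1 unpaired electron.

1 unpaired electron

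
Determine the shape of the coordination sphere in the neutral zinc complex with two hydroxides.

linear

Each hydroxide is −1; balancing the 0 overall charge requires Zn(II).
Zn sits in group 12, so the d-electron count is 12 − 2 = 10.
With 2 monodentate ligands the coordination number is 2.
A d¹⁰ ion with only two ligands adopts a linear arrangement (sp hybridisation; no CFSE preference).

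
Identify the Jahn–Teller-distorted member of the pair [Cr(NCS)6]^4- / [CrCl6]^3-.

[Cr(NCS)6]^4-: Ligand charges: each isothiocyanate is −1. With an overall charge of −4 the chromium centre must be in the +2 oxidation state. Chromium is a group-6 element; Cr(II) is therefore d⁴. Isothiocyanate is a weak-field ligand for a first-row metal, so the complex is high-spin. The t₂g³e_g¹ (high-spin) configuration has an unevenly filled e_g set; the Jahn–Teller theorem predicts a tetragonal distortion (typically axial elongation) to lift the degeneracy.
[CrCl6]^3-: Summing ligand charges against the −3 overall charge gives an oxidation state of +3 for chromium. Cr sits in group 6, so the d-electron count is 6 − 3 = 3. The d³ configuration leaves the e_g set evenly filled (or empty) — no strong Jahn–Teller driving force.

[Cr(NCS)6]^4-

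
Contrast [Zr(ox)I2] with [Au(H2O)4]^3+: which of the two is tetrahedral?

For [Zr(ox)I2]: Each oxalate is −2; each iodide is −1; balancing the 0 overall charge requires Zr(IV). Zr sits in group 4, so the d-electron count is 4 − 4 = 0. A d⁰ ion has no crystal-field stabilisation preference between square planar and tetrahedral, so four ligands adopt the sterically favoured tetrahedral geometry. → tetrahedral.
For [Au(H2O)4]^3+: Ligand charges: water is neutral. With an overall charge of +3 the gold centre must be in the +3 oxidation state. Group 11 minus oxidation state 3 gives a d⁸ configuration. A 5d d⁸ ion has a large crystal-field splitting; square planar leaves the high-energy d_{x²−y²} orbital empty and maximises CFSE. → square planar.

[Zr(ox)I2]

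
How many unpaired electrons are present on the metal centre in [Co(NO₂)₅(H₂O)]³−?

1 unpaired electron

Ligand charges: each nitro (N-bound nitrite) is −1; water is neutral. With an overall charge of −3 the cobalt centre must be in the +2 oxidation state.
Group 9 minus oxidation state 2 gives a d⁷ configuration.
The spin state decides the count: Nitro (N-bound nitrite) is a strong-field ligand (high in the spectrochemical series) for a first-row metal, so the complex is low-spin.
An octahedral low-spin d⁷ ion is t₂g⁶e_g¹, giving 1 unpaired electron.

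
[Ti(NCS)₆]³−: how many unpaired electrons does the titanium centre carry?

1

Each isothiocyanate is −1; balancing the −3 overall charge requires Ti(III).
Titanium is a group-4 element; Ti(III) is therefore d¹.
In an octahedral field the d¹ configuration is t₂g¹e_g⁰ (only one arrangement possible), giving 1 unpaired electron.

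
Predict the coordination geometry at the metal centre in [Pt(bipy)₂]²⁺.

Ligand charges: 2,2′-bipyridine is neutral. With an overall charge of +2 the platinum centre must be in the +2 oxidation state.
Pt sits in group 10, so the d-electron count is 10 − 2 = 8.
Counting donor atoms: 2×2,2′-bipyridine (bidentate) → 4 donors. Coordination number = 4.
A 5d d⁸ ion has a large crystal-field splitting; square planar leaves the high-energy d_{x²−y²} orbital empty and maximises CFSE.

square planar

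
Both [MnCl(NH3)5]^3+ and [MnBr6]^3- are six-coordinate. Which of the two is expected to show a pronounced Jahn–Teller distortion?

[MnBr6]^3-

[MnCl(NH3)5]^3+: Each chloride is −1; ammonia is neutral; balancing the +3 overall charge requires Mn(IV). Group 7 minus oxidation state 4 gives a d³ configuration. The d³ configuration leaves the e_g set evenly filled (or empty) — no strong Jahn–Teller driving force.
[MnBr6]^3-: Ligand charges: each bromide is −1. With an overall charge of −3 the manganese centre must be in the +3 oxidation state. Group 7 minus oxidation state 3 gives a d⁴ configuration. Bromide is a weak-field ligand for a first-row metal, so the complex is high-spin. The t₂g³e_g¹ (high-spin) configuration has an unevenly filled e_g set; the Jahn–Teller theorem predicts a tetragonal distortion (typically axial elongation) to lift the degeneracy.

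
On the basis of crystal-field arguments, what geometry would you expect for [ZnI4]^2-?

tetrahedral

Summing ligand charges against the −2 overall charge gives an oxidation state of +2 for zinc.
Zinc is a group-12 element; Zn(II) is therefore d¹⁰.
Coordination number: 4.
A d¹⁰ ion has no crystal-field stabilisation preference between square planar and tetrahedral, so four ligands adopt the sterically favoured tetrahedral geometry.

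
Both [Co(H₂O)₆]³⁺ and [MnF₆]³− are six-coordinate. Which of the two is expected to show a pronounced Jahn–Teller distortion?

[Co(H₂O)₆]³⁺: Ligand charges: water is neutral. With an overall charge of +3 the cobalt centre must be in the +3 oxidation state. Co sits in group 9, so the d-electron count is 9 − 3 = 6. Co(III) has an exceptionally large octahedral splitting and is low-spin with essentially every ligand except fluoride. The d⁶ configuration leaves the e_g set evenly filled (or empty) — no strong Jahn–Teller driving force.
[MnF₆]³−: Each fluoride is −1; balancing the −3 overall charge requires Mn(III). Mn sits in group 7, so the d-electron count is 7 − 3 = 4. Fluoride is a weak-field ligand for a first-row metal, so the complex is high-spin. The t₂g³e_g¹ (high-spin) configuration has an unevenly filled e_g set; the Jahn–Teller theorem predicts a tetragonal distortion (typically axial elongation) to lift the degeneracy.

[MnF₆]³−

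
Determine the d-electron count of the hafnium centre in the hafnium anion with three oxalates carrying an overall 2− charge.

d0

Summing ligand charges against the −2 overall charge gives an oxidation state of +4 for hafnium.
Group 4 minus oxidation state 4 gives a d⁰ configuration.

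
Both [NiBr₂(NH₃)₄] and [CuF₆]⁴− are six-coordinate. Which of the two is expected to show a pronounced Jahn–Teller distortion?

[CuF₆]⁴−

[NiBr₂(NH₃)₄]: Each bromide is −1; ammonia is neutral; balancing the 0 overall charge requires Ni(II). Group 10 minus oxidation state 2 gives a d⁸ configuration. The d⁸ configuration leaves the e_g set evenly filled (or empty) — no strong Jahn–Teller driving force.
[CuF₆]⁴−: Summing ligand charges against the −4 overall charge gives an oxidation state of +2 for copper. Copper is a group-11 element; Cu(II) is therefore d⁹. The t₂g⁶e_g³ configuration has an unevenly filled e_g set; the Jahn–Teller theorem predicts a tetragonal distortion (typically axial elongation) to lift the degeneracy.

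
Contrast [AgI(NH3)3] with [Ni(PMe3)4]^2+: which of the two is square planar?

For [AgI(NH3)3]: Summing ligand charges against the 0 overall charge gives an oxidation state of +1 for silver. Ag sits in group 11, so the d-electron count is 11 − 1 = 10. A d¹⁰ ion has no crystal-field stabilisation preference between square planar and tetrahedral, so four ligands adopt the sterically favoured tetrahedral geometry. → tetrahedral.
For [Ni(PMe3)4]^2+: Trimethylphosphine is neutral; balancing the +2 overall charge requires Ni(II). Nickel is a group-10 element; Ni(II) is therefore d⁸. Trimethylphosphine is a strong-field ligand (high in the spectrochemical series). A 3d d⁸ ion with strong-field ligands gains enough CFSE to favour square planar over tetrahedral. → square planar.

[Ni(PMe3)4]^2+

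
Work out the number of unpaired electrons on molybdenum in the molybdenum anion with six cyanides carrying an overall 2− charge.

Ligand charges: each cyanide is −1. With an overall charge of −2 the molybdenum centre must be in the +4 oxidation state.
Group 6 minus oxidation state 4 gives a d² configuration.
In an octahedral field the d² configuration is t₂g²e_g⁰ (only one arrangement possible), giving 2 unpaired electrons.

2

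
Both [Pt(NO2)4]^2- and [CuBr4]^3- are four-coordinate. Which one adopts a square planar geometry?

For [Pt(NO2)4]^2-: Each nitro (N-bound nitrite) is −1; balancing the −2 overall charge requires Pt(II). Platinum is a group-10 element; Pt(II) is therefore d⁸. A 5d d⁸ ion has a large crystal-field splitting; square planar leaves the high-energy d_{x²−y²} orbital empty and maximises CFSE. → square planar.
For [CuBr4]^3-: Ligand charges: each bromide is −1. With an overall charge of −3 the copper centre must be in the +1 oxidation state. Group 11 minus oxidation state 1 gives a d¹⁰ configuration. A d¹⁰ ion has no crystal-field stabilisation preference between square planar and tetrahedral, so four ligands adopt the sterically favoured tetrahedral geometry. → tetrahedral.

[Pt(NO2)4]^2-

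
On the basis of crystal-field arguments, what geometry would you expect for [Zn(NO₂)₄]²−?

tetrahedral

Summing ligand charges against the −2 overall charge gives an oxidation state of +2 for zinc.
Zinc is a group-12 element; Zn(II) is therefore d¹⁰.
Coordination number: 4.
A d¹⁰ ion has no crystal-field stabilisation preference between square planar and tetrahedral, so four ligands adopt the sterically favoured tetrahedral geometry.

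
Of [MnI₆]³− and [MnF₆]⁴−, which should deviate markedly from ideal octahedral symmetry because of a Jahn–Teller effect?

[MnI₆]³−: Summing ligand charges against the −3 overall charge gives an oxidation state of +3 for manganese. Group 7 minus oxidation state 3 gives a d⁴ configuration. Iodide is a weak-field ligand for a first-row metal, so the complex is high-spin. The t₂g³e_g¹ (high-spin) configuration has an unevenly filled e_g set; the Jahn–Teller theorem predicts a tetragonal distortion (typically axial elongation) to lift the degeneracy.
[MnF₆]⁴−: Each fluoride is −1; balancing the −4 overall charge requires Mn(II). Manganese is a group-7 element; Mn(II) is therefore d⁵. Fluoride is a weak-field ligand for a first-row metal, so the complex is high-spin. The d⁵ configuration leaves the e_g set evenly filled (or empty) — no strong Jahn–Teller driving force.

[MnI₆]³−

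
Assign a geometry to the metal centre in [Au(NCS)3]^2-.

trigonal planar

Summing ligand charges against the −2 overall charge gives an oxidation state of +1 for gold.
Group 11 minus oxidation state 1 gives a d¹⁰ configuration.
Coordination number: 3.
Three ligands around a d¹⁰ centre minimise repulsion in a trigonal-planar arrangement.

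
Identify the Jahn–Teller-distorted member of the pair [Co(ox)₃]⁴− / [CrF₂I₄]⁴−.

[CrF₂I₄]⁴−

[Co(ox)₃]⁴−: Summing ligand charges against the −4 overall charge gives an oxidation state of +2 for cobalt. Cobalt is a group-9 element; Co(II) is therefore d⁷. Oxalate is a weak-field ligand for a first-row metal, so the complex is high-spin. The d⁷ configuration leaves the e_g set evenly filled (or empty) — no strong Jahn–Teller driving force.
[CrF₂I₄]⁴−: Summing ligand charges against the −4 overall charge gives an oxidation state of +2 for chromium. Chromium is a group-6 element; Cr(II) is therefore d⁴. Fluoride and iodide are weak-field ligands for a first-row metal, so the complex is high-spin. The t₂g³e_g¹ (high-spin) configuration has an unevenly filled e_g set; the Jahn–Teller theorem predicts a tetragonal distortion (typically axial elongation) to lift the degeneracy.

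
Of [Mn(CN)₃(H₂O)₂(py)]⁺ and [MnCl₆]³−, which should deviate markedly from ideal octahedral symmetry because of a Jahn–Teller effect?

[Mn(CN)₃(H₂O)₂(py)]⁺: Ligand charges: each cyanide is −1; water is neutral; pyridine is neutral. With an overall charge of +1 the manganese centre must be in the +4 oxidation state. Manganese is a group-7 element; Mn(IV) is therefore d³. The d³ configuration leaves the e_g set evenly filled (or empty) — no strong Jahn–Teller driving force.
[MnCl₆]³−: Ligand charges: each chloride is −1. With an overall charge of −3 the manganese centre must be in the +3 oxidation state. Mn sits in group 7, so the d-electron count is 7 − 3 = 4. Chloride is a weak-field ligand for a first-row metal, so the complex is high-spin. The t₂g³e_g¹ (high-spin) configuration has an unevenly filled e_g set; the Jahn–Teller theorem predicts a tetragonal distortion (typically axial elongation) to lift the degeneracy.

[MnCl₆]³−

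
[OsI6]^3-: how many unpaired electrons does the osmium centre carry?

1

Ligand charges: each iodide is −1. With an overall charge of −3 the osmium centre must be in the +3 oxidation state.
Os sits in group 8, so the d-electron count is 8 − 3 = 5.
The spin state decides the count: a 5d ion has a large Δₒ and is invariably low-spin.
An octahedral low-spin d⁵ ion is t₂g⁵e_g⁰, giving 1 unpaired electron.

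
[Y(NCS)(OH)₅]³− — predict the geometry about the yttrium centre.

Ligand charges: each isothiocyanate is −1; each hydroxide is −1. With an overall charge of −3 the yttrium centre must be in the +3 oxidation state.
Yttrium is a group-3 element; Y(III) is therefore d⁰.
With 6 monodentate ligands the coordination number is 6.
Six donors around a single metal centre give an octahedral coordination sphere.

octahedral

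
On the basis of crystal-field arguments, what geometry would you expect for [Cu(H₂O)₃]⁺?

trigonal planar

Summing ligand charges against the +1 overall charge gives an oxidation state of +1 for copper.
Copper is a group-11 element; Cu(I) is therefore d¹⁰.
Coordination number: 3.
Three ligands around a d¹⁰ centre minimise repulsion in a trigonal-planar arrangement.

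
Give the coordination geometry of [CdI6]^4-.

Summing ligand charges against the −4 overall charge gives an oxidation state of +2 for cadmium.
Group 12 minus oxidation state 2 gives a d¹⁰ configuration.
With 6 monodentate ligands the coordination number is 6.
Six donors around a single metal centre give an octahedral coordination sphere.

octahedral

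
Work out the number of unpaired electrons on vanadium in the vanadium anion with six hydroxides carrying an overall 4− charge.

3

Each hydroxide is −1; balancing the −4 overall charge requires V(II).
Vanadium is a group-5 element; V(II) is therefore d³.
In an octahedral field the d³ configuration is t₂g³e_g⁰ (only one arrangement possible), giving 3 unpaired electrons.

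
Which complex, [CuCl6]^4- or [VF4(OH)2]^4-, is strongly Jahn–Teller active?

[CuCl6]^4-

[CuCl6]^4-: Summing ligand charges against the −4 overall charge gives an oxidation state of +2 for copper. Group 11 minus oxidation state 2 gives a d⁹ configuration. The t₂g⁶e_g³ configuration has an unevenly filled e_g set; the Jahn–Teller theorem predicts a tetragonal distortion (typically axial elongation) to lift the degeneracy.
[VF4(OH)2]^4-: Each fluoride is −1; each hydroxide is −1; balancing the −4 overall charge requires V(II). Group 5 minus oxidation state 2 gives a d³ configuration. The d³ configuration leaves the e_g set evenly filled (or empty) — no strong Jahn–Teller driving force.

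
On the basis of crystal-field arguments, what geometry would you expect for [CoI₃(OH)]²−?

tetrahedral

Summing ligand charges against the −2 overall charge gives an oxidation state of +2 for cobalt.
Group 9 minus oxidation state 2 gives a d⁷ configuration.
With 4 monodentate ligands the coordination number is 4.
Hydroxide and iodide are weak-field ligands.
For a high-spin 3d d⁷ ion with weak-field ligands the small Δₜ gives little square-planar CFSE advantage, so four ligands adopt the sterically favoured tetrahedral geometry.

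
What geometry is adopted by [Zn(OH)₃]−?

Summing ligand charges against the −1 overall charge gives an oxidation state of +2 for zinc.
Group 12 minus oxidation state 2 gives a d¹⁰ configuration.
With 3 monodentate ligands the coordination number is 3.
Three ligands around a d¹⁰ centre minimise repulsion in a trigonal-planar arrangement.

trigonal planar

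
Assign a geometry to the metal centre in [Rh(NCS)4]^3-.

square planar

Each isothiocyanate is −1; balancing the −3 overall charge requires Rh(I).
Group 9 minus oxidation state 1 gives a d⁸ configuration.
With 4 monodentate ligands the coordination number is 4.
A 4d d⁸ ion has a large crystal-field splitting; square planar leaves the high-energy d_{x²−y²} orbital empty and maximises CFSE.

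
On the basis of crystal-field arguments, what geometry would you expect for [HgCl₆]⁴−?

Ligand charges: each chloride is −1. With an overall charge of −4 the mercury centre must be in the +2 oxidation state.
Mercury is a group-12 element; Hg(II) is therefore d¹⁰.
Coordination number: 6.
Six donors around a single metal centre give an octahedral coordination sphere.

octahedral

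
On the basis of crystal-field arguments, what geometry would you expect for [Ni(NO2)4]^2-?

Summing ligand charges against the −2 overall charge gives an oxidation state of +2 for nickel.
Ni sits in group 10, so the d-electron count is 10 − 2 = 8.
With 4 monodentate ligands the coordination number is 4.
Nitro (N-bound nitrite) is a strong-field ligand (high in the spectrochemical series).
A 3d d⁸ ion with strong-field ligands gains enough CFSE to favour square planar over tetrahedral.

square planar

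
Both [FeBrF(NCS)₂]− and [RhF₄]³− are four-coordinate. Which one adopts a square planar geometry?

For [FeBrF(NCS)₂]−: Each bromide is −1; each fluoride is −1; each isothiocyanate is −1; balancing the −1 overall charge requires Fe(III). Iron is a group-8 element; Fe(III) is therefore d⁵. A high-spin d⁵ ion has zero CFSE in either geometry, so four ligands adopt the sterically favoured tetrahedral geometry. → tetrahedral.
For [RhF₄]³−: Ligand charges: each fluoride is −1. With an overall charge of −3 the rhodium centre must be in the +1 oxidation state. Group 9 minus oxidation state 1 gives a d⁸ configuration. A 4d d⁸ ion has a large crystal-field splitting; square planar leaves the high-energy d_{x²−y²} orbital empty and maximises CFSE. → square planar.

[RhF₄]³−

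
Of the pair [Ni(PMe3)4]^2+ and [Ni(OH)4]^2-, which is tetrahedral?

For [Ni(PMe3)4]^2+: Summing ligand charges against the +2 overall charge gives an oxidation state of +2 for nickel. Ni sits in group 10, so the d-electron count is 10 − 2 = 8. Trimethylphosphine is a strong-field ligand (high in the spectrochemical series). A 3d d⁸ ion with strong-field ligands gains enough CFSE to favour square planar over tetrahedral. → square planar.
For [Ni(OH)4]^2-: Ligand charges: each hydroxide is −1. With an overall charge of −2 the nickel centre must be in the +2 oxidation state. Group 10 minus oxidation state 2 gives a d⁸ configuration. Hydroxide is a weak-field ligand. With weak-field ligands the CFSE gain from square planar is small, so a 3d d⁸ ion takes the sterically preferred tetrahedral geometry. → tetrahedral.

[Ni(OH)4]^2-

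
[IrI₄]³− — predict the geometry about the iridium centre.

square planar

Summing ligand charges against the −3 overall charge gives an oxidation state of +1 for iridium.
Iridium is a group-9 element; Ir(I) is therefore d⁸.
With 4 monodentate ligands the coordination number is 4.
A 5d d⁸ ion has a large crystal-field splitting; square planar leaves the high-energy d_{x²−y²} orbital empty and maximises CFSE.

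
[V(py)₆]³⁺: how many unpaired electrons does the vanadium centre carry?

2 unpaired electrons

Pyridine is neutral; balancing the +3 overall charge requires V(III).
V sits in group 5, so the d-electron count is 5 − 3 = 2.
In an octahedral field the d² configuration is t₂g²e_g⁰ (only one arrangement possible), giving 2 unpaired electrons.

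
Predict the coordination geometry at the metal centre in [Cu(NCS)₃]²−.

Ligand charges: each isothiocyanate is −1. With an overall charge of −2 the copper centre must be in the +1 oxidation state.
Group 11 minus oxidation state 1 gives a d¹⁰ configuration.
Coordination number: 3.
Three ligands around a d¹⁰ centre minimise repulsion in a trigonal-planar arrangement.

trigonal planar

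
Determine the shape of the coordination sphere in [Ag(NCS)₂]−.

Summing ligand charges against the −1 overall charge gives an oxidation state of +1 for silver.
Group 11 minus oxidation state 1 gives a d¹⁰ configuration.
With 2 monodentate ligands the coordination number is 2.
A d¹⁰ ion with only two ligands adopts a linear arrangement (sp hybridisation; no CFSE preference).

linear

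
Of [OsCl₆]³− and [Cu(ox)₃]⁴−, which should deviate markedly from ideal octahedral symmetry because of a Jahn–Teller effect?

[Cu(ox)₃]⁴−

[OsCl₆]³−: Summing ligand charges against the −3 overall charge gives an oxidation state of +3 for osmium. Os sits in group 8, so the d-electron count is 8 − 3 = 5. A 5d ion has a large Δₒ and is invariably low-spin. The d⁵ configuration leaves the e_g set evenly filled (or empty) — no strong Jahn–Teller driving force.
[Cu(ox)₃]⁴−: Summing ligand charges against the −4 overall charge gives an oxidation state of +2 for copper. Cu sits in group 11, so the d-electron count is 11 − 2 = 9. The t₂g⁶e_g³ configuration has an unevenly filled e_g set; the Jahn–Teller theorem predicts a tetragonal distortion (typically axial elongation) to lift the degeneracy.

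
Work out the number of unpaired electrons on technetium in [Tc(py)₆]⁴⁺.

Summing ligand charges against the +4 overall charge gives an oxidation state of +4 for technetium.
Technetium is a group-7 element; Tc(IV) is therefore d³.
In an octahedral field the d³ configuration is t₂g³e_g⁰ (only one arrangement possible), giving 3 unpaired electrons.

3 unpaired electrons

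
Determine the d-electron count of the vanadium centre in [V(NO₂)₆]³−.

d2

Summing ligand charges against the −3 overall charge gives an oxidation state of +3 for vanadium.
V sits in group 5, so the d-electron count is 5 − 3 = 2.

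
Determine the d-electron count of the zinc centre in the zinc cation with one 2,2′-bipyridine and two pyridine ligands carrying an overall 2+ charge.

d¹⁰

Summing ligand charges against the +2 overall charge gives an oxidation state of +2 for zinc.
Group 12 minus oxidation state 2 gives a d¹⁰ configuration.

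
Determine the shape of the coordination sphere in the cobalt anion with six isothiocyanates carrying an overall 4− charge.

octahedral

Each isothiocyanate is −1; balancing the −4 overall charge requires Co(II).
Cobalt is a group-9 element; Co(II) is therefore d⁷.
With 6 monodentate ligands the coordination number is 6.
Six donors around a single metal centre give an octahedral coordination sphere.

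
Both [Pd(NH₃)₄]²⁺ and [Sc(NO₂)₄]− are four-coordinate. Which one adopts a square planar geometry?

For [Pd(NH₃)₄]²⁺: Summing ligand charges against the +2 overall charge gives an oxidation state of +2 for palladium. Palladium is a group-10 element; Pd(II) is therefore d⁸. A 4d d⁸ ion has a large crystal-field splitting; square planar leaves the high-energy d_{x²−y²} orbital empty and maximises CFSE. → square planar.
For [Sc(NO₂)₄]−: Ligand charges: each nitro (N-bound nitrite) is −1. With an overall charge of −1 the scandium centre must be in the +3 oxidation state. Group 3 minus oxidation state 3 gives a d⁰ configuration. A d⁰ ion has no crystal-field stabilisation preference between square planar and tetrahedral, so four ligands adopt the sterically favoured tetrahedral geometry. → tetrahedral.

[Pd(NH₃)₄]²⁺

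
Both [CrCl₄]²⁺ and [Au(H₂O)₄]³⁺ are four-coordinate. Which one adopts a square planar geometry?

[Au(H₂O)₄]³⁺

For [CrCl₄]²⁺: Ligand charges: each chloride is −1. With an overall charge of +2 the chromium centre must be in the +6 oxidation state. Group 6 minus oxidation state 6 gives a d⁰ configuration. A d⁰ ion has no crystal-field stabilisation preference between square planar and tetrahedral, so four ligands adopt the sterically favoured tetrahedral geometry. → tetrahedral.
For [Au(H₂O)₄]³⁺: Ligand charges: water is neutral. With an overall charge of +3 the gold centre must be in the +3 oxidation state. Group 11 minus oxidation state 3 gives a d⁸ configuration. A 5d d⁸ ion has a large crystal-field splitting; square planar leaves the high-energy d_{x²−y²} orbital empty and maximises CFSE. → square planar.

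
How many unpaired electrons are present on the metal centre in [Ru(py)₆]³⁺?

1

Ligand charges: pyridine is neutral. With an overall charge of +3 the ruthenium centre must be in the +3 oxidation state.
Ruthenium is a group-8 element; Ru(III) is therefore d⁵.
The spin state decides the count: a 4d ion has a large Δₒ and is invariably low-spin.
An octahedral low-spin d⁵ ion is t₂g⁵e_g⁰, giving 1 unpaired electron.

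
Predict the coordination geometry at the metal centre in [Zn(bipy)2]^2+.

tetrahedral

2,2′-bipyridine is neutral; balancing the +2 overall charge requires Zn(II).
Group 12 minus oxidation state 2 gives a d¹⁰ configuration.
Counting donor atoms: 2×2,2′-bipyridine (bidentate) → 4 donors. Coordination number = 4.
A d¹⁰ ion has no crystal-field stabilisation preference between square planar and tetrahedral, so four ligands adopt the sterically favoured tetrahedral geometry.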